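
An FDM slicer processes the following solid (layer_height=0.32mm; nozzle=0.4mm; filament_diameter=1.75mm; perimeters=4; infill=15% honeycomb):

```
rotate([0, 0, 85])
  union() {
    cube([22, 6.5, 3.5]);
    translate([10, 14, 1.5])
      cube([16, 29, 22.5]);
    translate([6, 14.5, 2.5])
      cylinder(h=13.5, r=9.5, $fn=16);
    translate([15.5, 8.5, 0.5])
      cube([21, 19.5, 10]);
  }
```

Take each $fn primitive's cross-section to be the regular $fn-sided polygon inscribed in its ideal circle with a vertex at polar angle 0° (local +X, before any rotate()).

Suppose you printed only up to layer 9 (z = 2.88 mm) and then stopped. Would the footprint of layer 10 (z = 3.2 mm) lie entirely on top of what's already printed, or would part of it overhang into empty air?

entirely on top

Compare the two slices. At z = 2.88: the 22×6.5 cube contributes its full rectangle (area 143.00 mm²); the cube at (10, 14) is present — its section is the full 16×29 rectangle (area 464.00 mm²); the r=9.5 cylinder at (6, 14.5) contributes a regular 16-gon of circumradius 9.5 (area = (16/2)·9.500²·sin(360°/16) = 276.30 mm²); the cube at (15.5, 8.5) (footprint 21×19.5) is included at this height (area 409.50 mm²); Combining (union): the regions partially overlap — summed areas 1292.80 mm² minus the doubly-counted overlap 191.60 mm² gives 1101.19 mm² — area = 1101.19 mm²; (rotated 85° about Z; rotation is an isometry so areas/perimeters/island counts are preserved). At z = 3.2: the cube is present — its section is the full 22×6.5 rectangle (area 143.00 mm²); the cube at (10, 14) is present — its section is the full 16×29 rectangle (area 464.00 mm²); the r=9.5 cylinder at (6, 14.5) contributes a regular 16-gon of circumradius 9.5 (area = (16/2)·9.500²·sin(360°/16) = 276.30 mm²); the 21×19.5 cube at (15.5, 8.5) contributes its full rectangle (area 409.50 mm²); Combining (union): the regions partially overlap — summed areas 1292.80 mm² minus the doubly-counted overlap 191.60 mm² gives 1101.19 mm² — area = 1101.19 mm²; (rotated 85° about Z; rotation is an isometry so areas/perimeters/island counts are preserved). Checking containment: the cross-section at z = 3.2 is a subset of the cross-section at z = 2.88.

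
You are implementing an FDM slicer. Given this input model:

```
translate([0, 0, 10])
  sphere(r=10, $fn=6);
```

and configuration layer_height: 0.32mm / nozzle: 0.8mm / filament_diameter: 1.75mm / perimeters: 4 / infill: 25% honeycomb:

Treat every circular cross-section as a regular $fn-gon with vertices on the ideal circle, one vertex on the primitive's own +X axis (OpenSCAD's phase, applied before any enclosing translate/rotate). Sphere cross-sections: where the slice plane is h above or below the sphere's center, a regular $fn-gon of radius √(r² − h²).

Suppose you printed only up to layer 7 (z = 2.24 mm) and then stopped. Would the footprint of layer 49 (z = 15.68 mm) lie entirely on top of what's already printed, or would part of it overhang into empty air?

part overhangs

Compare the two slices. At z = 2.24: the sphere: section is a regular 6-gon, circumradius = √(r²−h²) = √(10²−7.76²) = 6.307 (area = (6/2)·6.307²·sin(360°/6) = 103.36 mm²). At z = 15.68: the sphere: section is a regular 6-gon, circumradius = √(r²−h²) = √(10²−5.68²) = 8.230 (area = (6/2)·8.230²·sin(360°/6) = 175.99 mm²). Checking containment: at z = 15.68 the cross-section extends beyond the z = 2.24 cross-section by about 72.63 mm².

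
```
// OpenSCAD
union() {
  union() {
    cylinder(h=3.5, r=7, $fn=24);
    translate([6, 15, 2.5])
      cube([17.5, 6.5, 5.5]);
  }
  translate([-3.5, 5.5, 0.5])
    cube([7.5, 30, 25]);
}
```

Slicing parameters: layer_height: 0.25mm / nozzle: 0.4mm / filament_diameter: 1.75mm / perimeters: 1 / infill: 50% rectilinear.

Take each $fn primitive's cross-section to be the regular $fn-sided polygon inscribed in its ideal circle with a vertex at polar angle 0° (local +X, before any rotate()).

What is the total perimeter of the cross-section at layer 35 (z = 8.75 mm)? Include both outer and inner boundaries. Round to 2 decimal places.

75.00 mm

At z = 8.75 mm: the cylinder does not reach this height (z outside [0, 3.5]); the cube at (6, 15) is absent (z outside [2.5, 8]); Merging all regions: nothing is present at this height; the 7.5×30 cube at (-3.5, 5.5) contributes its full rectangle (perimeter 75.00 mm); Taking the union: only the 7.5×30 cube at (-3.5, 5.5) is present, so the union is just that shape — boundary = 75.00 mm. Overall, the cross-section is a single solid region. Total boundary length (outer) = 75.00 mm.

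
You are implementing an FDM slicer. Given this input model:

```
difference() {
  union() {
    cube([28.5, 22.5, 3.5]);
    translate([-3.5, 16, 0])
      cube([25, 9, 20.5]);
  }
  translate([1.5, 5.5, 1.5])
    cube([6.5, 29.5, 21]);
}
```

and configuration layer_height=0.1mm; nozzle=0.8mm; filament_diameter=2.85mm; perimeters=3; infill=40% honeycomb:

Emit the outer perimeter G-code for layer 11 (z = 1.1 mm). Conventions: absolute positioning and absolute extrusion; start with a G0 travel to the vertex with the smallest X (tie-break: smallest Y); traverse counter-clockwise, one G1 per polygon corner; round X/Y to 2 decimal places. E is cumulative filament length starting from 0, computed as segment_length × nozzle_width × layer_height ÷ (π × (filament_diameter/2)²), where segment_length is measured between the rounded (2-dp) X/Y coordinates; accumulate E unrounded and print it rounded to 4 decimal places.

At z = 1.1 mm: the 28.5×22.5 cube contributes its full rectangle; the 25×9 cube at (-3.5, 16) contributes its full rectangle; Taking the union: the regions partially overlap (shared area 139.75 mm²), so overlapping operands fuse into one piece — 1 connected region; the cube at (1.5, 5.5) is absent (z outside [1.5, 22.5]); Subtracting the remaining from the first: none of the subtracted shapes is present at this height, so that combined region is unchanged — 1 connected region. The outline is a single polygon with 8 vertices. Extrusion per mm of travel: 0.8 × 0.1 / (π × 1.425²) = 0.012540. Accumulating E over each segment gives final E = 1.4296.

G0 X-3.50 Y16.00 Z1.10
G1 X0.00 Y16.00 E0.0439
G1 X0.00 Y0.00 E0.2445
G1 X28.50 Y0.00 E0.6019
G1 X28.50 Y22.50 E0.8841
G1 X21.50 Y22.50 E0.9719
G1 X21.50 Y25.00 E1.0032
G1 X-3.50 Y25.00 E1.3167
G1 X-3.50 Y16.00 E1.4296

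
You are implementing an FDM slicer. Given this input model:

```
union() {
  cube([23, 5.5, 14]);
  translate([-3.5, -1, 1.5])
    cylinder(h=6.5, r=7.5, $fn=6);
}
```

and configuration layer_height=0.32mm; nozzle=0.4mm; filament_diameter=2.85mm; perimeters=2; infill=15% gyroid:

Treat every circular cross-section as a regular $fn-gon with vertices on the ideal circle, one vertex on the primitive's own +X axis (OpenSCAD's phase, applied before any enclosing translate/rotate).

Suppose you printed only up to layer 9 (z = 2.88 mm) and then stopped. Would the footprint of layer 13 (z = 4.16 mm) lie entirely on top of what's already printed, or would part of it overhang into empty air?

Compare the two slices. At z = 2.88: the cube (footprint 23×5.5) is included at this height (area 126.50 mm²); the cylinder at (-3.5, -1): section is a regular 6-gon, circumradius r=7.5 (area = (6/2)·7.500²·sin(360°/6) = 146.14 mm²); Combining (union): the regions partially overlap — summed areas 272.64 mm² minus the doubly-counted overlap 10.09 mm² gives 262.55 mm² — area = 262.55 mm². At z = 4.16: the cube (footprint 23×5.5) is included at this height (area 126.50 mm²); the cylinder at (-3.5, -1): section is a regular 6-gon, circumradius r=7.5 (area = (6/2)·7.500²·sin(360°/6) = 146.14 mm²); Merging all regions: the regions partially overlap — summed areas 272.64 mm² minus the doubly-counted overlap 10.09 mm² gives 262.55 mm² — area = 262.55 mm². Checking containment: the cross-section at z = 4.16 is a subset of the cross-section at z = 2.88.

entirely on top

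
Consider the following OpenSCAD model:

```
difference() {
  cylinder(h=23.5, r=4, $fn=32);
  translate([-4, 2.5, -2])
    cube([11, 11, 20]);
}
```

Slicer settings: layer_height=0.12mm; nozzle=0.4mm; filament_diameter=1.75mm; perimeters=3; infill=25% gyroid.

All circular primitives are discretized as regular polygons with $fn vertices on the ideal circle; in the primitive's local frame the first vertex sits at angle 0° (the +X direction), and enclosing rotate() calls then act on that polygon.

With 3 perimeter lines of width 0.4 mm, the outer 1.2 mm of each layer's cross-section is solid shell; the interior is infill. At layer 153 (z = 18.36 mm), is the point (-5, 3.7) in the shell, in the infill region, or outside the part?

At z = 18.36 mm: the r=4 cylinder gives a regular 32-gon of circumradius 4 (constant along its height); the cube at (-4, 2.5) does not reach this height (z outside [-2, 18]); Taking the first minus the rest: none of the subtracted shapes is present at this height, so the r=4 cylinder is unchanged — 1 connected region. Overall, the cross-section is a single solid region. The nearest boundary edge runs (-2.83, 2.83)→(-3.33, 2.22); distance from the point to it = 2.23 mm. The point is not inside any of the regions above, so it lies outside the cross-section (2.23 mm from the nearest boundary).

outside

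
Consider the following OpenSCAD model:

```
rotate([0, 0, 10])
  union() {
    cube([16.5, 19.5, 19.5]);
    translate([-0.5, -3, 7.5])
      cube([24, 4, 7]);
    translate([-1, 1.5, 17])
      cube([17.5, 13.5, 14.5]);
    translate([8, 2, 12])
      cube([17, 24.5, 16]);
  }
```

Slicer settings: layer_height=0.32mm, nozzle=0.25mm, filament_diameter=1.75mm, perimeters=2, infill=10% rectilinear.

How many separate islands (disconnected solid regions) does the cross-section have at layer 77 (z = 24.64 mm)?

1

At z = 24.64 mm: the cube is not intersected at this z (z outside [0, 19.5]); the cube at (-0.5, -3) is absent (z outside [7.5, 14.5]); the cube at (-1, 1.5) is present — its section is the full 17.5×13.5 rectangle; the 17×24.5 cube at (8, 2) contributes its full rectangle; Taking the union: the regions partially overlap (shared area 110.50 mm²), so overlapping operands fuse into one piece — 1 connected region; (rotated 10° about Z; rotation is an isometry so areas/perimeters/island counts are preserved). Overall, the cross-section is a single solid region. Island count = 1.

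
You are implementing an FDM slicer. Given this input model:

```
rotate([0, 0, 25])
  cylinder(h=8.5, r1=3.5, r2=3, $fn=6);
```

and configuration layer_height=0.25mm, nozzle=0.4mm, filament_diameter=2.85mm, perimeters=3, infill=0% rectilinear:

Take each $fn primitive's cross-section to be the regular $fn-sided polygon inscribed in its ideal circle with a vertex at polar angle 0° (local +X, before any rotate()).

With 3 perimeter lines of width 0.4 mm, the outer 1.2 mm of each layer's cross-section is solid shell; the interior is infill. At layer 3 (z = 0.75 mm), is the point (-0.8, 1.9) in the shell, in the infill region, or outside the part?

shell

At z = 0.75 mm: the cone: at t=0.088 of its height the radius interpolates to r₁+(r₂−r₁)t = 3.456, giving a regular 6-gon of that circumradius; (whole slice rotated 25° about Z — lengths, areas and connectivity unchanged). Overall, the cross-section is a single solid region. Undo the 25° rotation: the query point maps to (0.078, 2.060) in the un-rotated model frame. The nearest boundary edge runs (1.73, 2.99)→(-1.73, 2.99); distance from the point to it = 0.93 mm. The point is inside the cross-section, 0.93 mm from the nearest boundary — within the 1.2 mm shell band (3 × 0.4).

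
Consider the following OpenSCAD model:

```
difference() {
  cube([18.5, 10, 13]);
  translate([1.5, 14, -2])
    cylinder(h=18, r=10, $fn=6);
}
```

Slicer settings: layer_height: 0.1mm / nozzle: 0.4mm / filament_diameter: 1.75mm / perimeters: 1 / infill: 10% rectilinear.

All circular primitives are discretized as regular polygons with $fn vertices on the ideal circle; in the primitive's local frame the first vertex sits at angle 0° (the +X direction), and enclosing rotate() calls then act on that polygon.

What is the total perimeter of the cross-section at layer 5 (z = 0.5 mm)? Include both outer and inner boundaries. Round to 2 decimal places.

55.03 mm

At z = 0.5 mm: the cube (footprint 18.5×10) is included at this height (perimeter 57.00 mm); the r=10 cylinder at (1.5, 14) gives a regular 6-gon of circumradius 10 (constant along its height) (perimeter = 2·6·10.000·sin(180°/6) = 60.00 mm); Subtracting the remaining from the first: starting from the 18.5×10 cube, the r=10 cylinder at (1.5, 14) partially overlaps it — only the 36.56 mm² overlap (of its 259.81 mm²) is removed, clipping the outline — boundary = 55.03 mm. Overall, the cross-section is a single solid region. Total boundary length (outer) = 55.03 mm.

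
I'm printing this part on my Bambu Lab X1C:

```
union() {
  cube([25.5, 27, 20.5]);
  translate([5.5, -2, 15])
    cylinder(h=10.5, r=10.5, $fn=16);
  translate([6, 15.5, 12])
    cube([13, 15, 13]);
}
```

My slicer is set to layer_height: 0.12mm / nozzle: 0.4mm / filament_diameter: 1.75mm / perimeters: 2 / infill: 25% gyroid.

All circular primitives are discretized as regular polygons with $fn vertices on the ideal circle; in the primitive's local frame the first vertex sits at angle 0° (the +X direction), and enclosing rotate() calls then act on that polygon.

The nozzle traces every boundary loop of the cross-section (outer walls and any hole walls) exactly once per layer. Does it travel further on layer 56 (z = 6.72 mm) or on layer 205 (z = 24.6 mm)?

layer 205 (z = 24.6 mm)

Layer 56 (z = 6.72): the cube is present — its section is the full 25.5×27 rectangle (perimeter 105.00 mm); the cylinder at (5.5, -2) is not intersected at this z (z outside [15, 25.5]); the cube at (6, 15.5) is absent (z outside [12, 25]); Taking the union: only the 25.5×27 cube is present, so the union is just that shape — boundary = 105.00 mm. So its perimeter = 105.00 mm. Layer 205 (z = 24.6): the cube is not intersected at this z (z outside [0, 20.5]); the r=10.5 cylinder at (5.5, -2) gives a regular 16-gon of circumradius 10.5 (constant along its height) (perimeter = 2·16·10.500·sin(180°/16) = 65.55 mm); the cube at (6, 15.5) is present — its section is the full 13×15 rectangle (perimeter 56.00 mm); Taking the union: the 2 present regions are separate (no shared area or edge), so areas and boundary lengths simply add and each stays a separate island — boundary = 121.55 mm. So its perimeter = 121.55 mm. Layer 205 is larger (121.55 vs 105.00 mm).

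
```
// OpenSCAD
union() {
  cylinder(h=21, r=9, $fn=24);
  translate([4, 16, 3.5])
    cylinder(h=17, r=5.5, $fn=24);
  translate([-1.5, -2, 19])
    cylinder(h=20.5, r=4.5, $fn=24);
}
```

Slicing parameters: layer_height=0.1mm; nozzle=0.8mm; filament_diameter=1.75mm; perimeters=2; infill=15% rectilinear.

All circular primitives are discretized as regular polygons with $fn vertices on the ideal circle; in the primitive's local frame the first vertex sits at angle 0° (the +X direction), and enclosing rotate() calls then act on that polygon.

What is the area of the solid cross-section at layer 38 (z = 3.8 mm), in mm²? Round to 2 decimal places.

345.52 mm²

At z = 3.8 mm: the r=9 cylinder gives a regular 24-gon of circumradius 9 (constant along its height) (area = (24/2)·9.000²·sin(360°/24) = 251.57 mm²); the r=5.5 cylinder at (4, 16) contributes a regular 24-gon of circumradius 5.5 (area = (24/2)·5.500²·sin(360°/24) = 93.95 mm²); the cylinder at (-1.5, -2) is not intersected at this z (z outside [19, 39.5]); Merging all regions: the 2 present regions are separate (no shared area or edge), so areas and boundary lengths simply add and each stays a separate island — area = 345.52 mm². Overall, the cross-section has 2 separate islands. Net area = 345.52 mm².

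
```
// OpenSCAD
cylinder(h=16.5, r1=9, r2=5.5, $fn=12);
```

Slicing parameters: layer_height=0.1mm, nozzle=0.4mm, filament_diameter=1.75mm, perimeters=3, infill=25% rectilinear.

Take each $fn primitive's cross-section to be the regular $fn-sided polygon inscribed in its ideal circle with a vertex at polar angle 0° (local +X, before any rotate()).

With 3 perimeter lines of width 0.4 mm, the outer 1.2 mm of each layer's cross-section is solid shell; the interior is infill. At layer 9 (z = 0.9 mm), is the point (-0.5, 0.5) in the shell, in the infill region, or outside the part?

infill

At z = 0.9 mm: the cone (r1=9→r2=5.5) has section circumradius 8.809 here — a regular 12-gon. Overall, the cross-section is a single solid region. The nearest boundary edge runs (-4.40, 7.63)→(-7.63, 4.40); distance from the point to it = 7.80 mm. The point is inside the cross-section and 7.80 mm from the nearest boundary — more than the 1.2 mm shell width (3 × 0.4), so it's in the infill interior.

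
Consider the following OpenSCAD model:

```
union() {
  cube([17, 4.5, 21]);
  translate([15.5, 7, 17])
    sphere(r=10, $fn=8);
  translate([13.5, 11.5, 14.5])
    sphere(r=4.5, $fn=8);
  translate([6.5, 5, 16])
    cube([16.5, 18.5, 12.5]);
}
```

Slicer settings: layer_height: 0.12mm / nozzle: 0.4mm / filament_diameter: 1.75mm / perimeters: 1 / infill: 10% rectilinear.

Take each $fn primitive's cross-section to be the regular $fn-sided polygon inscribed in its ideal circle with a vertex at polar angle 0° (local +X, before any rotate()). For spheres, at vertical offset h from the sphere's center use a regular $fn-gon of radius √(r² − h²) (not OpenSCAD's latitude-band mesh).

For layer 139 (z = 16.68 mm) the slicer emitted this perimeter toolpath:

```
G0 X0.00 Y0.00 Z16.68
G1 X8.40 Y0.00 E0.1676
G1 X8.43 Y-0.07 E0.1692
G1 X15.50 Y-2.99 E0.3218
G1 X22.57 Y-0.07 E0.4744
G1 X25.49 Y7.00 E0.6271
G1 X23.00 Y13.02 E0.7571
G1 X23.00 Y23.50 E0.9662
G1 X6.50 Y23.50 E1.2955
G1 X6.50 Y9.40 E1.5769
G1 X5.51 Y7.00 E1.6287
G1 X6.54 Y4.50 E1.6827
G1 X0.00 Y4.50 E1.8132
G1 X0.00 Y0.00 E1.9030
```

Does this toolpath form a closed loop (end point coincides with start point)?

Start point (G0): (0.00, 0.00). End point (last G1): the path returns to the start — closed.

yes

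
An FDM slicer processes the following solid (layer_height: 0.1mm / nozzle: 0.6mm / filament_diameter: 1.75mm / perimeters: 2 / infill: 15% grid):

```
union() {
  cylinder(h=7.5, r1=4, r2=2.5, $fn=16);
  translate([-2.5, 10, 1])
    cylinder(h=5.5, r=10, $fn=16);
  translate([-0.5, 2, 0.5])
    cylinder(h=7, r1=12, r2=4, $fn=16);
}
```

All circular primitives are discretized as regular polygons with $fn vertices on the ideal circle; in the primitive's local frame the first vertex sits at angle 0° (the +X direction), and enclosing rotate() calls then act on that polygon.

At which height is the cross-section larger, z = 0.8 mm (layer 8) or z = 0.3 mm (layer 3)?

layer 8 (z = 0.8 mm)

Layer 8 (z = 0.8): the cone (r1=4→r2=2.5) has section circumradius 3.840 here — a regular 16-gon (area = (16/2)·3.840²·sin(360°/16) = 45.14 mm²); the cylinder at (-2.5, 10) does not reach this height (z outside [1, 6.5]); the cone at (-0.5, 2): at t=0.043 of its height the radius interpolates to r₁+(r₂−r₁)t = 11.657, giving a regular 16-gon of that circumradius (area = (16/2)·11.657²·sin(360°/16) = 416.02 mm²); Merging all regions: the cone lies entirely inside the cone at (-0.5, 2), so the union is just the cone at (-0.5, 2) — area = 416.02 mm². So its area = 416.02 mm². Layer 3 (z = 0.3): the cone contributes a regular 16-gon of circumradius 3.940 (interpolated between r1=4 and r2=2.5 at t=0.040) (area = (16/2)·3.940²·sin(360°/16) = 47.52 mm²); the cylinder at (-2.5, 10) is not intersected at this z (z outside [1, 6.5]); the cone at (-0.5, 2) does not reach this height (z outside [0.5, 7.5]); Taking the union: only the cone is present, so the union is just that shape — area = 47.52 mm². So its area = 47.52 mm². Layer 8 is larger (416.02 vs 47.52 mm²).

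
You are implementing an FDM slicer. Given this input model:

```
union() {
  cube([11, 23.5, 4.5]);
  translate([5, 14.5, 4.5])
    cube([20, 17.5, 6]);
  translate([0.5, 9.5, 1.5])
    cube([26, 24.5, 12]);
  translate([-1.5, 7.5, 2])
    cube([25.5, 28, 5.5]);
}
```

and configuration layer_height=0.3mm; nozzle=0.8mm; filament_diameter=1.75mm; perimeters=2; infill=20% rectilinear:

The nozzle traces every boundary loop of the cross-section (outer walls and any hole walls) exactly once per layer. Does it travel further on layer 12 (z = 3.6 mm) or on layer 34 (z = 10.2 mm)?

layer 12 (z = 3.6 mm)

Layer 12 (z = 3.6): the cube (footprint 11×23.5) is included at this height (perimeter 69.00 mm); the cube at (5, 14.5) is not intersected at this z (z outside [4.5, 10.5]); the cube at (0.5, 9.5) (footprint 26×24.5) is included at this height (perimeter 101.00 mm); the cube at (-1.5, 7.5) (footprint 25.5×28) is included at this height (perimeter 107.00 mm); Combining (union): the regions partially overlap (shared area 751.75 mm²), so the edge portions inside another operand are dropped and the merged outline is re-measured after clipping — boundary = 127.00 mm. So its perimeter = 127.00 mm. Layer 34 (z = 10.2): the cube does not reach this height (z outside [0, 4.5]); the cube at (5, 14.5) (footprint 20×17.5) is included at this height (perimeter 75.00 mm); the cube at (0.5, 9.5) is present — its section is the full 26×24.5 rectangle (perimeter 101.00 mm); the cube at (-1.5, 7.5) is absent (z outside [2, 7.5]); Taking the union: the 20×17.5 cube at (5, 14.5) lies entirely inside the 26×24.5 cube at (0.5, 9.5), so the union is just the 26×24.5 cube at (0.5, 9.5) — boundary = 101.00 mm. So its perimeter = 101.00 mm. Layer 12 is larger (127.00 vs 101.00 mm).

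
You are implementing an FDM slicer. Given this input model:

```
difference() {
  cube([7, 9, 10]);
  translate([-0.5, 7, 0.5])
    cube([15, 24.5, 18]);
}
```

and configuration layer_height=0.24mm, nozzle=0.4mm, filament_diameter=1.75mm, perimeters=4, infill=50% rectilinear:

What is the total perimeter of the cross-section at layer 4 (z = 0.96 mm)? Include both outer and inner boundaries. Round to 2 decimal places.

At z = 0.96 mm: the cube is present — its section is the full 7×9 rectangle (perimeter 32.00 mm); the cube at (-0.5, 7) is present — its section is the full 15×24.5 rectangle (perimeter 79.00 mm); After the difference (first − rest): starting from the 7×9 cube, the 15×24.5 cube at (-0.5, 7) partially overlaps it — only the 14.00 mm² overlap (of its 367.50 mm²) is removed, clipping the outline — boundary = 28.00 mm. Overall, the cross-section is a single solid region. Total boundary length (outer) = 28.00 mm.

28.00 mm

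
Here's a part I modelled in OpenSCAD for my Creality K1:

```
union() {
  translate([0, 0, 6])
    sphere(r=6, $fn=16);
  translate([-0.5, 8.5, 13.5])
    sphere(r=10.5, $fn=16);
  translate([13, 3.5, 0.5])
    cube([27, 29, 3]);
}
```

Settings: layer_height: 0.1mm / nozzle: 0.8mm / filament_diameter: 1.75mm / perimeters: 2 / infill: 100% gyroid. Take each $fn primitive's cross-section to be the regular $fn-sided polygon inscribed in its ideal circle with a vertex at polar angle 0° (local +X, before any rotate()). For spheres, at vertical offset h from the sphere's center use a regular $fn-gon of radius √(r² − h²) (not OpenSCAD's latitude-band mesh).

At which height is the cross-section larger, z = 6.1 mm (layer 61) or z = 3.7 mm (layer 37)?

Layer 61 (z = 6.1): the sphere: section is a regular 16-gon, circumradius = √(r²−h²) = √(6²−0.1²) = 5.999 (area = (16/2)·5.999²·sin(360°/16) = 110.18 mm²); the r=10.5 sphere at (-0.5, 8.5) contributes a regular 16-gon of circumradius √(10.5²−7.4²) = 7.449 (area = (16/2)·7.449²·sin(360°/16) = 169.88 mm²); the cube at (13, 3.5) is not intersected at this z (z outside [0.5, 3.5]); Taking the union: the regions partially overlap — summed areas 280.06 mm² minus the doubly-counted overlap 33.34 mm² gives 246.72 mm² — area = 246.72 mm². So its area = 246.72 mm². Layer 37 (z = 3.7): the r=6 sphere contributes a regular 16-gon of circumradius √(6²−2.3²) = 5.542 (area = (16/2)·5.542²·sin(360°/16) = 94.02 mm²); the r=10.5 sphere at (-0.5, 8.5) contributes a regular 16-gon of circumradius √(10.5²−9.8²) = 3.770 (area = (16/2)·3.770²·sin(360°/16) = 43.50 mm²); the cube at (13, 3.5) does not reach this height (z outside [0.5, 3.5]); Merging all regions: the regions partially overlap — summed areas 137.52 mm² minus the doubly-counted overlap 1.54 mm² gives 135.98 mm² — area = 135.98 mm². So its area = 135.98 mm². Layer 61 is larger (246.72 vs 135.98 mm²).

layer 61 (z = 6.1 mm)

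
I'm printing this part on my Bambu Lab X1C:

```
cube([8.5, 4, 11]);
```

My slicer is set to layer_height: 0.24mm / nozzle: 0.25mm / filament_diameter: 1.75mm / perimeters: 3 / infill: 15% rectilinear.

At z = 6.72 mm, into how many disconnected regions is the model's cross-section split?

At z = 6.72 mm: the 8.5×4 cube contributes its full rectangle. The result has 1 disconnected region.

1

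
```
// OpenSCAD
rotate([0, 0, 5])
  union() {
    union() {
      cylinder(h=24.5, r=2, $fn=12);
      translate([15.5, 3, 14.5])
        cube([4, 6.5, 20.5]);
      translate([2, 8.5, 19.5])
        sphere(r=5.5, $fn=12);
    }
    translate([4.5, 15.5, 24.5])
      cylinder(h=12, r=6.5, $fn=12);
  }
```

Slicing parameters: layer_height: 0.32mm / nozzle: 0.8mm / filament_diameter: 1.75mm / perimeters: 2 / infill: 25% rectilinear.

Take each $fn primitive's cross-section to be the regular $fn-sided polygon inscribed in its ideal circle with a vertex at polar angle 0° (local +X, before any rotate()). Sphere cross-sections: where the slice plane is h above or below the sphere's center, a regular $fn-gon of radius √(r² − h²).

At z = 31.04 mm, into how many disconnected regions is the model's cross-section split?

2

At z = 31.04 mm: the cylinder is not intersected at this z (z outside [0, 24.5]); the 4×6.5 cube at (15.5, 3) contributes its full rectangle; the sphere at (2, 8.5) is not intersected at this z (|z−center|=11.540 > r=5.5); Taking the union: only the 4×6.5 cube at (15.5, 3) is present, so the union is just that shape — 1 connected region; the r=6.5 cylinder at (4.5, 15.5) gives a regular 12-gon of circumradius 6.5 (constant along its height); Merging all regions: the 2 present regions are separate (no shared area or edge), so areas and boundary lengths simply add and each stays a separate island — 2 connected regions; (whole slice rotated 5° about Z — lengths, areas and connectivity unchanged). The result has 2 disconnected regions.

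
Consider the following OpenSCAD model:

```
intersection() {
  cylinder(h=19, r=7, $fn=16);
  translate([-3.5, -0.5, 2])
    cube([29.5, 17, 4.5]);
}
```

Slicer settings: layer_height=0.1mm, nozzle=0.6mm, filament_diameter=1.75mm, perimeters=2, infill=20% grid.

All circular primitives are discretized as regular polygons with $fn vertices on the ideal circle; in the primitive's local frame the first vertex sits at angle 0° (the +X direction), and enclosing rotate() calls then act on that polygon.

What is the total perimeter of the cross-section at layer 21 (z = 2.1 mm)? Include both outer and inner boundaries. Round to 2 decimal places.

At z = 2.1 mm: the r=7 cylinder gives a regular 16-gon of circumradius 7 (constant along its height) (perimeter = 2·16·7.000·sin(180°/16) = 43.70 mm); the cube at (-3.5, -0.5) is present — its section is the full 29.5×17 rectangle (perimeter 93.00 mm); After intersecting: the 29.5×17 cube at (-3.5, -0.5) partially overlaps the r=7 cylinder; clipping to the common part keeps 65.85 mm² — boundary = 31.97 mm. Overall, the cross-section is a single solid region. Total boundary length (outer) = 31.97 mm.

31.97 mm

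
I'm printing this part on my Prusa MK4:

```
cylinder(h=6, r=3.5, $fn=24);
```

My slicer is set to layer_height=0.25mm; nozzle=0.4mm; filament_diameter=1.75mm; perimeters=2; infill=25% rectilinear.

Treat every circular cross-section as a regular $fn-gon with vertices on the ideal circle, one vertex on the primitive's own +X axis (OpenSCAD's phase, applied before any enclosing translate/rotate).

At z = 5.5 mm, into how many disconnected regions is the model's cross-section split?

At z = 5.5 mm: the r=3.5 cylinder contributes a regular 24-gon of circumradius 3.5. The result has 1 disconnected region.

1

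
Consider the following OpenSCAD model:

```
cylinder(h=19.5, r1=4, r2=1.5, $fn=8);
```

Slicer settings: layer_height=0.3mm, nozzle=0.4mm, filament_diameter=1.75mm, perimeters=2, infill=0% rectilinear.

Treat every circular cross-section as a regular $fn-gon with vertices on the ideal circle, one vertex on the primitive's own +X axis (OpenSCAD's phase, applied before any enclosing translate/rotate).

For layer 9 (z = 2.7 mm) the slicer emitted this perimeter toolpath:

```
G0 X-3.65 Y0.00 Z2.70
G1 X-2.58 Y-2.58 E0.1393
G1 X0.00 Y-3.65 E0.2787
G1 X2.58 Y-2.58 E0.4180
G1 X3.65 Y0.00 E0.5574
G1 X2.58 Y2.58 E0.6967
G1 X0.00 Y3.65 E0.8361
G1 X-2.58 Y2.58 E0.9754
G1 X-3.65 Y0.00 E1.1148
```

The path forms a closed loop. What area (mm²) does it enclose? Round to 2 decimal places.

Apply the shoelace formula to the sequence of (X, Y) vertices; enclosed area = 37.67 mm².

37.67 mm²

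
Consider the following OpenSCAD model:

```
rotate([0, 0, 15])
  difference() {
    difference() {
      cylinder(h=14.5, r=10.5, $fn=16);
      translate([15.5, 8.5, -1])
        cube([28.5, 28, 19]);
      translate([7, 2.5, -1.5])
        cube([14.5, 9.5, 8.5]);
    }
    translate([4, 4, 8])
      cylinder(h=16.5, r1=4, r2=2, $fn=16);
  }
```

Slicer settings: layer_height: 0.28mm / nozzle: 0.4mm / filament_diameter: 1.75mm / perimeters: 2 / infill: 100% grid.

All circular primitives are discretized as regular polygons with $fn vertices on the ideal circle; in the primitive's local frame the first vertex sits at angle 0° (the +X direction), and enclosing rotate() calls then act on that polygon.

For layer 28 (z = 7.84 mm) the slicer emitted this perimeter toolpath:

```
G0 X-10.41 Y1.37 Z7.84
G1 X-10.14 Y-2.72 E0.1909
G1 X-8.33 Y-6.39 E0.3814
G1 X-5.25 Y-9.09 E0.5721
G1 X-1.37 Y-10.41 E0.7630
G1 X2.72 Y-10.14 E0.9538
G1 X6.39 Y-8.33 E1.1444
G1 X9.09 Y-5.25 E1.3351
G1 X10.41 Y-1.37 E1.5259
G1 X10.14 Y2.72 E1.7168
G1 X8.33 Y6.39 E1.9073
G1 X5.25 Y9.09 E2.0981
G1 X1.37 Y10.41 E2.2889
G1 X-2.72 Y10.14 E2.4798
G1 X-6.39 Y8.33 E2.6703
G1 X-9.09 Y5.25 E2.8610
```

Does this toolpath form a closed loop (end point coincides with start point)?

Start point (G0): (-10.41, 1.37). End point (last G1): the path does not return to the start — open.

no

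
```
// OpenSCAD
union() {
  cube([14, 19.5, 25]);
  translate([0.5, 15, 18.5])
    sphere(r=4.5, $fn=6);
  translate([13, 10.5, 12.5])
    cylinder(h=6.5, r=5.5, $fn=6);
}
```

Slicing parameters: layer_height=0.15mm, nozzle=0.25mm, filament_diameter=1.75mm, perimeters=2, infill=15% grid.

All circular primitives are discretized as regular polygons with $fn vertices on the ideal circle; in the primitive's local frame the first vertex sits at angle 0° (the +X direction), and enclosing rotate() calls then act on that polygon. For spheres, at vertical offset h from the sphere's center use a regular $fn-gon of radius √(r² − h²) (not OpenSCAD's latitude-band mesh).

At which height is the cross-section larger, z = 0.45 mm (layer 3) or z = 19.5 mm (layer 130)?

Layer 3 (z = 0.45): the cube (footprint 14×19.5) is included at this height (area 273.00 mm²); the sphere at (0.5, 15) is not intersected at this z (|z−center|=18.050 > r=4.5); the cylinder at (13, 10.5) is not intersected at this z (z outside [12.5, 19]); Combining (union): only the 14×19.5 cube is present, so the union is just that shape — area = 273.00 mm². So its area = 273.00 mm². Layer 130 (z = 19.5): the cube (footprint 14×19.5) is included at this height (area 273.00 mm²); the r=4.5 sphere at (0.5, 15) contributes a regular 6-gon of circumradius √(4.5²−1²) = 4.387 (area = (6/2)·4.387²·sin(360°/6) = 50.01 mm²); the cylinder at (13, 10.5) is not intersected at this z (z outside [12.5, 19]); Combining (union): the regions partially overlap — summed areas 323.01 mm² minus the doubly-counted overlap 28.81 mm² gives 294.21 mm² — area = 294.21 mm². So its area = 294.21 mm². Layer 130 is larger (294.21 vs 273.00 mm²).

layer 130 (z = 19.5 mm)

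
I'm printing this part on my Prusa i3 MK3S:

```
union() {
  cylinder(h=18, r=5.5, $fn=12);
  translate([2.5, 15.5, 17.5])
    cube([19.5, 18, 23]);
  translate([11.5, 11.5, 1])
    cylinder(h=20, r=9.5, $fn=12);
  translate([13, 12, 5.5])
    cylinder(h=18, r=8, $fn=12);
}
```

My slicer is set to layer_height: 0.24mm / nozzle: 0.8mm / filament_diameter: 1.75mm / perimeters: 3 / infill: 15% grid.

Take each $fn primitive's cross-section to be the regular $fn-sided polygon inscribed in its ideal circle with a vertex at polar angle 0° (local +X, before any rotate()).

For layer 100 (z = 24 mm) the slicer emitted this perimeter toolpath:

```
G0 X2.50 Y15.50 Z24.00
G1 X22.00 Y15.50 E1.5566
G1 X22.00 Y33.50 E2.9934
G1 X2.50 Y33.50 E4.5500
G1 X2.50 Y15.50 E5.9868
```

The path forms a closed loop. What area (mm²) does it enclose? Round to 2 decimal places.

351.00 mm²

Apply the shoelace formula to the sequence of (X, Y) vertices; enclosed area = 351.00 mm².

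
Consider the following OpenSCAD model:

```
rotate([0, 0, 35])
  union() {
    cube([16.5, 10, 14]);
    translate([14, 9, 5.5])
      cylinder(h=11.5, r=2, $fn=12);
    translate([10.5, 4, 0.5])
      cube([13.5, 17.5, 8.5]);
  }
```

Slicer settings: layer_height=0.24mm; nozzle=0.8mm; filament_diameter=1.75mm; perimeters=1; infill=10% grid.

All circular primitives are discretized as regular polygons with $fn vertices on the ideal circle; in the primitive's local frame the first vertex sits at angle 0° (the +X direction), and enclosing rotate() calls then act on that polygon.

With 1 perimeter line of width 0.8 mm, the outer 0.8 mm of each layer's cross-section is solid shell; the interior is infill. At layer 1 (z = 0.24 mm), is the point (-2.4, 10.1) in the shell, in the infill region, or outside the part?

shell

At z = 0.24 mm: the cube (footprint 16.5×10) is included at this height; the cylinder at (14, 9) does not reach this height (z outside [5.5, 17]); the cube at (10.5, 4) is not intersected at this z (z outside [0.5, 9]); Taking the union: only the 16.5×10 cube is present, so the union is just that shape — 1 connected region; (whole slice rotated 35° about Z — lengths, areas and connectivity unchanged). Overall, the cross-section is a single solid region. Undo the 35° rotation: the query point maps to (3.827, 9.650) in the un-rotated model frame. The nearest boundary edge runs (16.50, 10.00)→(0.00, 10.00); distance from the point to it = 0.35 mm. The point is inside the cross-section, 0.35 mm from the nearest boundary — within the 0.8 mm shell band (1 × 0.8).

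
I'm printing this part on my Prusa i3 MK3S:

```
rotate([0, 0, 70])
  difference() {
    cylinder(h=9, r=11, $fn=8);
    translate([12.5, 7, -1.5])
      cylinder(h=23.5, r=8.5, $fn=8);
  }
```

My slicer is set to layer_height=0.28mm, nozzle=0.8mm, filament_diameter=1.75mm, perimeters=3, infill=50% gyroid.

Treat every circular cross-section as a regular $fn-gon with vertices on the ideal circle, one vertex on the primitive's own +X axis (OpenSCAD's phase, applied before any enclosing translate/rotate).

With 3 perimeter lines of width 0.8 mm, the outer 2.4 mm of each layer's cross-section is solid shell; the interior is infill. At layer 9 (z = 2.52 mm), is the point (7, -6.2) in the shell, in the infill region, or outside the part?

At z = 2.52 mm: the r=11 cylinder contributes a regular 8-gon of circumradius 11; the r=8.5 cylinder at (12.5, 7) gives a regular 8-gon of circumradius 8.5 (constant along its height); After the difference (first − rest): starting from the r=11 cylinder, the r=8.5 cylinder at (12.5, 7) partially overlaps it — only the 33.57 mm² overlap (of its 204.35 mm²) is removed, clipping the outline — 1 connected region; (rotated 70° about Z; rotation is an isometry so areas/perimeters/island counts are preserved). Overall, the cross-section is a single solid region. Undo the 70° rotation: the query point maps to (-3.432, -8.698) in the un-rotated model frame. The nearest boundary edge runs (-0.00, -11.00)→(-7.78, -7.78); distance from the point to it = 0.81 mm. The point is inside the cross-section, 0.81 mm from the nearest boundary — within the 2.4 mm shell band (3 × 0.8).

shell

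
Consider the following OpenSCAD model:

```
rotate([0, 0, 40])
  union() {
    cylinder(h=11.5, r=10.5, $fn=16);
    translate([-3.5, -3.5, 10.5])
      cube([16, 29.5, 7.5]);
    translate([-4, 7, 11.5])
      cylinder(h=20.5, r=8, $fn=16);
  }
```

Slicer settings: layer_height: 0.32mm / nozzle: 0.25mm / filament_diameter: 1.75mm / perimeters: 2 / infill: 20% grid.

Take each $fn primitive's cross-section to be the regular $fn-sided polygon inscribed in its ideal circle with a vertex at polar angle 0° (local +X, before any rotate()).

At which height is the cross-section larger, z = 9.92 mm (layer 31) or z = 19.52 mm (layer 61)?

layer 31 (z = 9.92 mm)

Layer 31 (z = 9.92): the cylinder: section is a regular 16-gon, circumradius r=10.5 (area = (16/2)·10.500²·sin(360°/16) = 337.53 mm²); the cube at (-3.5, -3.5) is not intersected at this z (z outside [10.5, 18]); the cylinder at (-4, 7) is absent (z outside [11.5, 32]); Combining (union): only the r=10.5 cylinder is present, so the union is just that shape — area = 337.53 mm²; (rotated 40° about Z; rotation is an isometry so areas/perimeters/island counts are preserved). So its area = 337.53 mm². Layer 61 (z = 19.52): the cylinder is not intersected at this z (z outside [0, 11.5]); the cube at (-3.5, -3.5) does not reach this height (z outside [10.5, 18]); the r=8 cylinder at (-4, 7) contributes a regular 16-gon of circumradius 8 (area = (16/2)·8.000²·sin(360°/16) = 195.93 mm²); Combining (union): only the r=8 cylinder at (-4, 7) is present, so the union is just that shape — area = 195.93 mm²; (rotated 40° about Z; rotation is an isometry so areas/perimeters/island counts are preserved). So its area = 195.93 mm². Layer 31 is larger (337.53 vs 195.93 mm²).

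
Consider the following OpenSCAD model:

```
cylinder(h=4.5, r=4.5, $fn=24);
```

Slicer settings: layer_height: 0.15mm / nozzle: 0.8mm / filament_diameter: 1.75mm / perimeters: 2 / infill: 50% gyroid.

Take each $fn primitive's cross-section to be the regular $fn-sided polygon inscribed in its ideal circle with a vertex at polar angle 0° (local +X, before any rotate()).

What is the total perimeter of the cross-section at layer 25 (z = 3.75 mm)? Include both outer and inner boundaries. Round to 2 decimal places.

At z = 3.75 mm: the r=4.5 cylinder gives a regular 24-gon of circumradius 4.5 (constant along its height) (perimeter = 2·24·4.500·sin(180°/24) = 28.19 mm). Overall, the cross-section is a single solid region. Total boundary length (outer) = 28.19 mm.

28.19 mm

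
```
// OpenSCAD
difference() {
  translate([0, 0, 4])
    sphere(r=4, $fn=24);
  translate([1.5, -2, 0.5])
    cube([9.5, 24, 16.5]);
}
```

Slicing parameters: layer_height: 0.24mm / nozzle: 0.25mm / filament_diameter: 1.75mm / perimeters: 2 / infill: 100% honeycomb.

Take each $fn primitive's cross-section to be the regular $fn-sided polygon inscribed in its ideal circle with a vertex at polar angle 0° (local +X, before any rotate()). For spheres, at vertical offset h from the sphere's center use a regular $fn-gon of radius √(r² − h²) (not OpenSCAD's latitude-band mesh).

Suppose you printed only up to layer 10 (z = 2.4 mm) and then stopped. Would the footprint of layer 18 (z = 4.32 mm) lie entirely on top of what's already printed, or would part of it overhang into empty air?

part overhangs

Compare the two slices. At z = 2.4: the r=4 sphere contributes a regular 24-gon of circumradius √(4²−1.6²) = 3.666 (area = (24/2)·3.666²·sin(360°/24) = 41.74 mm²); the cube at (1.5, -2) is present — its section is the full 9.5×24 rectangle (area 228.00 mm²); After the difference (first − rest): starting from the r=4 sphere (41.74 mm²), the 9.5×24 cube at (1.5, -2) partially overlaps it — only the 9.04 mm² overlap (of its 228.00 mm²) is removed, clipping the outline — area = 32.71 mm². At z = 4.32: the sphere: section is a regular 24-gon, circumradius = √(r²−h²) = √(4²−0.32²) = 3.987 (area = (24/2)·3.987²·sin(360°/24) = 49.38 mm²); the cube at (1.5, -2) (footprint 9.5×24) is included at this height (area 228.00 mm²); Taking the first minus the rest: starting from the r=4 sphere (49.38 mm²), the 9.5×24 cube at (1.5, -2) partially overlaps it — only the 11.12 mm² overlap (of its 228.00 mm²) is removed, clipping the outline — area = 38.25 mm². Checking containment: at z = 4.32 the cross-section extends beyond the z = 2.4 cross-section by about 5.55 mm².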